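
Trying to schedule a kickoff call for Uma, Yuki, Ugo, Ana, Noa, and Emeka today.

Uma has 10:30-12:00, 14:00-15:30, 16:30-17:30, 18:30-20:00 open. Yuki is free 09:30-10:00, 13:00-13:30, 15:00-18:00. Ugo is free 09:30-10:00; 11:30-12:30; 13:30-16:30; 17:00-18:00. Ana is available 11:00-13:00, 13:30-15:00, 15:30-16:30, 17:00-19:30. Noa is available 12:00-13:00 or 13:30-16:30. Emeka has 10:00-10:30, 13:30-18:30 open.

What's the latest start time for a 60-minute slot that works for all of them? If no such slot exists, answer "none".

Uma ∩ Yuki: 15:00-15:30, 16:30-17:30.
Uma ∩ Yuki ∩ Ugo: 15:00-15:30, 17:00-17:30.
Uma ∩ Yuki ∩ Ugo ∩ Ana: 17:00-17:30.
Uma ∩ Yuki ∩ Ugo ∩ Ana ∩ Noa: ∅.
Uma ∩ Yuki ∩ Ugo ∩ Ana ∩ Noa ∩ Emeka: ∅.
There is no time when everyone is free.
No common window is at least 60 minutes long.

none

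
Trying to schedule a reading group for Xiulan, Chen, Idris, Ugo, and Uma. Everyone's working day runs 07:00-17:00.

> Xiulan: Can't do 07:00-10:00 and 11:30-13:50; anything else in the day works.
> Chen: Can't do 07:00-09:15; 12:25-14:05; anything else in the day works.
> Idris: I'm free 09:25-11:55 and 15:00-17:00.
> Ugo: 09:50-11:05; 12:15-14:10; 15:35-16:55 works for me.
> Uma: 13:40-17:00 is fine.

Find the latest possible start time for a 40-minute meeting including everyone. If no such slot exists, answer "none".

Xiulan free: 10:00-11:30, 13:50-17:00 (invert busy blocks within the working day).
Chen free: 09:15-12:25, 14:05-17:00 (invert busy blocks within the working day).
Idris free: 09:25-11:55, 15:00-17:00.
Ugo free: 09:50-11:05, 12:15-14:10, 15:35-16:55.
Uma free: 13:40-17:00.
Xiulan ∩ Chen: 10:00-11:30, 14:05-17:00.
Xiulan ∩ Chen ∩ Idris: 10:00-11:30, 15:00-17:00.
Xiulan ∩ Chen ∩ Idris ∩ Ugo: 10:00-11:05, 15:35-16:55.
Xiulan ∩ Chen ∩ Idris ∩ Ugo ∩ Uma: 15:35-16:55.
So the common availability across everyone is 15:35-16:55.
The last common window of at least 40 minutes is 15:35-16:55; a 40-minute meeting can start as late as 16:15 and still end by 16:55.

16:15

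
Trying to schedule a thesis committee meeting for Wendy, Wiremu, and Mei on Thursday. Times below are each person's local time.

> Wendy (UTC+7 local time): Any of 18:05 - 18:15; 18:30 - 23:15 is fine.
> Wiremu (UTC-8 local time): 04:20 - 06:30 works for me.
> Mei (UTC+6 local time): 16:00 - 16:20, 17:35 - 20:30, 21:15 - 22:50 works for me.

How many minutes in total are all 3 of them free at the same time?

130

Wendy in UTC: 11:05-11:15, 11:30-16:15 (subtract 7h to convert from UTC+7).
Wiremu in UTC: 12:20-14:30 (add 8h to convert from UTC-8).
Mei in UTC: 10:00-10:20, 11:35-14:30, 15:15-16:50 (subtract 6h to convert from UTC+6).
Wendy ∩ Wiremu: 12:20-14:30.
Wendy ∩ Wiremu ∩ Mei: 12:20-14:30.
That's a single block of 130 minutes.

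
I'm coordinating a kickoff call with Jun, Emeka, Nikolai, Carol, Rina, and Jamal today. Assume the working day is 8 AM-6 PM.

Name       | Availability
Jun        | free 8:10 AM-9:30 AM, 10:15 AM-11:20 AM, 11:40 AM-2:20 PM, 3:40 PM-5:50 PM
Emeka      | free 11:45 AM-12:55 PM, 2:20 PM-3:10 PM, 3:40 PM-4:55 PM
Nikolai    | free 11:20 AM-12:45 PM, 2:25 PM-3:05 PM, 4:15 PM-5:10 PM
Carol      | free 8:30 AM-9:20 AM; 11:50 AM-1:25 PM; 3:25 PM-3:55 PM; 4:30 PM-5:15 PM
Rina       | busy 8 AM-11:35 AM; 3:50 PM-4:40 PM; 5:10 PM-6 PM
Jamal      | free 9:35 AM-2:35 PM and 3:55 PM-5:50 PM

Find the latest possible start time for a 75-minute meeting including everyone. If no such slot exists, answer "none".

none

Jun free: 08:10-09:30, 10:15-11:20, 11:40-14:20, 15:40-17:50.
Emeka free: 11:45-12:55, 14:20-15:10, 15:40-16:55.
Nikolai free: 11:20-12:45, 14:25-15:05, 16:15-17:10.
Carol free: 08:30-09:20, 11:50-13:25, 15:25-15:55, 16:30-17:15.
Rina free: 11:35-15:50, 16:40-17:10 (invert busy blocks within the working day).
Jamal free: 09:35-14:35, 15:55-17:50.
Jun ∩ Emeka: 11:45-12:55, 15:40-16:55.
Jun ∩ Emeka ∩ Nikolai: 11:45-12:45, 16:15-16:55.
Jun ∩ Emeka ∩ Nikolai ∩ Carol: 11:50-12:45, 16:30-16:55.
Jun ∩ Emeka ∩ Nikolai ∩ Carol ∩ Rina: 11:50-12:45, 16:40-16:55.
Jun ∩ Emeka ∩ Nikolai ∩ Carol ∩ Rina ∩ Jamal: 11:50-12:45, 16:40-16:55.
So the common availability across everyone is 11:50-12:45, 16:40-16:55.
No common window is at least 75 minutes long.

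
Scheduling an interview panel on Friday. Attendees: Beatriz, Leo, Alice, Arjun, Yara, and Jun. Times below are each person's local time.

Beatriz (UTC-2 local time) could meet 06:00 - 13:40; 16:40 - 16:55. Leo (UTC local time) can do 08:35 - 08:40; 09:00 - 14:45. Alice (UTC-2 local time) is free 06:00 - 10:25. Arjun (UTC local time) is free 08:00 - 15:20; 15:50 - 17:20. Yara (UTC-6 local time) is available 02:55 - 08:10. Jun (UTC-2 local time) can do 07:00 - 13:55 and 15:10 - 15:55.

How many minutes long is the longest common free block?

205

Beatriz in UTC: 08:00-15:40, 18:40-18:55 (add 2h to convert from UTC-2).
Leo in UTC: 08:35-08:40, 09:00-14:45.
Alice in UTC: 08:00-12:25 (add 2h to convert from UTC-2).
Arjun in UTC: 08:00-15:20, 15:50-17:20.
Yara in UTC: 08:55-14:10 (add 6h to convert from UTC-6).
Jun in UTC: 09:00-15:55, 17:10-17:55 (add 2h to convert from UTC-2).
Beatriz ∩ Leo: 08:35-08:40, 09:00-14:45.
Beatriz ∩ Leo ∩ Alice: 08:35-08:40, 09:00-12:25.
Beatriz ∩ Leo ∩ Alice ∩ Arjun: 08:35-08:40, 09:00-12:25.
Beatriz ∩ Leo ∩ Alice ∩ Arjun ∩ Yara: 09:00-12:25.
Beatriz ∩ Leo ∩ Alice ∩ Arjun ∩ Yara ∩ Jun: 09:00-12:25.
So the common availability across everyone is 09:00-12:25.
The longest is 09:00-12:25 at 205 minutes.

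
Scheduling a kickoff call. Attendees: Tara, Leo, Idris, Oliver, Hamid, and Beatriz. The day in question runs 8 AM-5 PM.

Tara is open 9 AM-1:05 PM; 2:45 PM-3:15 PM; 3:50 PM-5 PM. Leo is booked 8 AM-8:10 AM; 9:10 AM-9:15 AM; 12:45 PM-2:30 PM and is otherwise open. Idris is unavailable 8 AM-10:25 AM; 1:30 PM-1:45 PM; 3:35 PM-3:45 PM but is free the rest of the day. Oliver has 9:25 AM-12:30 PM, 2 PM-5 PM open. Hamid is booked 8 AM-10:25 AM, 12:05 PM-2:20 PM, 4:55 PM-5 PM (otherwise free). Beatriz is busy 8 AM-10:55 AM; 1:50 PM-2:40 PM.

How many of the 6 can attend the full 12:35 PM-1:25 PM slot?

2

Tara free: 09:00-13:05, 14:45-15:15, 15:50-17:00.
Leo free: 08:10-09:10, 09:15-12:45, 14:30-17:00 (invert busy blocks within the working day).
Idris free: 10:25-13:30, 13:45-15:35, 15:45-17:00 (invert busy blocks within the working day).
Oliver free: 09:25-12:30, 14:00-17:00.
Hamid free: 10:25-12:05, 14:20-16:55 (invert busy blocks within the working day).
Beatriz free: 10:55-13:50, 14:40-17:00 (invert busy blocks within the working day).
Idris and Beatriz can make the full 12:35-13:25 slot — that's 2.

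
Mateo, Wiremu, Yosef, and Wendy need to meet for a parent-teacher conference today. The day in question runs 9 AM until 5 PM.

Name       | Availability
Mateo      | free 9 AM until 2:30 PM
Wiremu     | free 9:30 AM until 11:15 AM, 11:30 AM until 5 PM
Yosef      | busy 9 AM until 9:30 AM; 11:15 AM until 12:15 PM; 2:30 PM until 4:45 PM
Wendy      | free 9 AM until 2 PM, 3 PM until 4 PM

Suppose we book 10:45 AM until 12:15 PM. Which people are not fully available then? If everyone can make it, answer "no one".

Wiremu, Yosef

Mateo free: 09:00-14:30.
Wiremu free: 09:30-11:15, 11:30-17:00.
Yosef free: 09:30-11:15, 12:15-14:30, 16:45-17:00 (invert busy blocks within the working day).
Wendy free: 09:00-14:00, 15:00-16:00.
Mateo: free for 10:45-12:15. Wiremu: not fully free for 10:45-12:15. Yosef: not fully free for 10:45-12:15. Wendy: free for 10:45-12:15.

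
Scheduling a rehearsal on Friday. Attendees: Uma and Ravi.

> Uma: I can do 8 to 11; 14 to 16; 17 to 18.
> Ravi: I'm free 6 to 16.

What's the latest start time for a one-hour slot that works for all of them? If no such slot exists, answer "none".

Uma ∩ Ravi: 08:00-11:00, 14:00-16:00.
The last common window of at least 60 minutes is 14:00-16:00; a 60-minute meeting can start as late as 15:00 and still end by 16:00.

15:00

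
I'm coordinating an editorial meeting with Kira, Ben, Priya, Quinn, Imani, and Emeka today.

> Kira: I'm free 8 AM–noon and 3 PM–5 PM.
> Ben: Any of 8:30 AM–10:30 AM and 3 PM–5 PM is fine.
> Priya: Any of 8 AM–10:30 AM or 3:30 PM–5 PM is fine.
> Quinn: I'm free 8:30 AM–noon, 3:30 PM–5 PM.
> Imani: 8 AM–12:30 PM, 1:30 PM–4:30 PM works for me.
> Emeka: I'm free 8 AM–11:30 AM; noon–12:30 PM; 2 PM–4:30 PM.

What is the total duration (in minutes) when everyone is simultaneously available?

Kira ∩ Ben: 08:30-10:30, 15:00-17:00.
Kira ∩ Ben ∩ Priya: 08:30-10:30, 15:30-17:00.
Kira ∩ Ben ∩ Priya ∩ Quinn: 08:30-10:30, 15:30-17:00.
Kira ∩ Ben ∩ Priya ∩ Quinn ∩ Imani: 08:30-10:30, 15:30-16:30.
Kira ∩ Ben ∩ Priya ∩ Quinn ∩ Imani ∩ Emeka: 08:30-10:30, 15:30-16:30.
Summing the common windows: 120 + 60 = 180 minutes.

180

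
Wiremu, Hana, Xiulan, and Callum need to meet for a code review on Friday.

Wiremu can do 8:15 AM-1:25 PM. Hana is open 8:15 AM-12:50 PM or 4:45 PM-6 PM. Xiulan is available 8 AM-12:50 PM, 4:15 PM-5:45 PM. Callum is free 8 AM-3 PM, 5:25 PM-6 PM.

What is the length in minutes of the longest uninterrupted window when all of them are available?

275

Wiremu ∩ Hana: 08:15-12:50.
Wiremu ∩ Hana ∩ Xiulan: 08:15-12:50.
Wiremu ∩ Hana ∩ Xiulan ∩ Callum: 08:15-12:50.
So the common availability across everyone is 08:15-12:50.
The longest is 08:15-12:50 at 275 minutes.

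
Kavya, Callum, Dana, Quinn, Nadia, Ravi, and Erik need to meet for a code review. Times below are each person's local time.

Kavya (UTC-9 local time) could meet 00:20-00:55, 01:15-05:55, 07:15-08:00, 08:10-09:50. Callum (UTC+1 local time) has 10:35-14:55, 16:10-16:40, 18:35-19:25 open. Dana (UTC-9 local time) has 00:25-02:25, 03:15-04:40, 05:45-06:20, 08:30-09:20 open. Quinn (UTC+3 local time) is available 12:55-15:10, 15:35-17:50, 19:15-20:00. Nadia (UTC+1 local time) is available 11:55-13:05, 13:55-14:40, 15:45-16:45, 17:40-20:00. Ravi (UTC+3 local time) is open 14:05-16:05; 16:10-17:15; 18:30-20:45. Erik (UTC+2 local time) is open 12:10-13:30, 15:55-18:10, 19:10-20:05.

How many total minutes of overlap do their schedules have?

Kavya in UTC: 09:20-09:55, 10:15-14:55, 16:15-17:00, 17:10-18:50 (add 9h to convert from UTC-9).
Callum in UTC: 09:35-13:55, 15:10-15:40, 17:35-18:25 (subtract 1h to convert from UTC+1).
Dana in UTC: 09:25-11:25, 12:15-13:40, 14:45-15:20, 17:30-18:20 (add 9h to convert from UTC-9).
Quinn in UTC: 09:55-12:10, 12:35-14:50, 16:15-17:00 (subtract 3h to convert from UTC+3).
Nadia in UTC: 10:55-12:05, 12:55-13:40, 14:45-15:45, 16:40-19:00 (subtract 1h to convert from UTC+1).
Ravi in UTC: 11:05-13:05, 13:10-14:15, 15:30-17:45 (subtract 3h to convert from UTC+3).
Erik in UTC: 10:10-11:30, 13:55-16:10, 17:10-18:05 (subtract 2h to convert from UTC+2).
Kavya ∩ Callum: 09:35-09:55, 10:15-13:55, 17:35-18:25.
Kavya ∩ Callum ∩ Dana: 09:35-09:55, 10:15-11:25, 12:15-13:40, 17:35-18:20.
Kavya ∩ Callum ∩ Dana ∩ Quinn: 10:15-11:25, 12:35-13:40.
Kavya ∩ Callum ∩ Dana ∩ Quinn ∩ Nadia: 10:55-11:25, 12:55-13:40.
Kavya ∩ Callum ∩ Dana ∩ Quinn ∩ Nadia ∩ Ravi: 11:05-11:25, 12:55-13:05, 13:10-13:40.
Kavya ∩ Callum ∩ Dana ∩ Quinn ∩ Nadia ∩ Ravi ∩ Erik: 11:05-11:25.
That's a single block of 20 minutes.

20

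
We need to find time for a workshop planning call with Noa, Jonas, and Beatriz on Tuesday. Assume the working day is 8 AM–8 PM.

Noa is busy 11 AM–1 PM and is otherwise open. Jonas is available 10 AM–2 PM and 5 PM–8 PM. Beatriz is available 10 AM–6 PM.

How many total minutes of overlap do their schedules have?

Noa free: 08:00-11:00, 13:00-20:00 (invert busy blocks within the working day).
Jonas free: 10:00-14:00, 17:00-20:00.
Beatriz free: 10:00-18:00.
Noa ∩ Jonas: 10:00-11:00, 13:00-14:00, 17:00-20:00.
Noa ∩ Jonas ∩ Beatriz: 10:00-11:00, 13:00-14:00, 17:00-18:00.
Summing the common windows: 60 + 60 + 60 = 180 minutes.

180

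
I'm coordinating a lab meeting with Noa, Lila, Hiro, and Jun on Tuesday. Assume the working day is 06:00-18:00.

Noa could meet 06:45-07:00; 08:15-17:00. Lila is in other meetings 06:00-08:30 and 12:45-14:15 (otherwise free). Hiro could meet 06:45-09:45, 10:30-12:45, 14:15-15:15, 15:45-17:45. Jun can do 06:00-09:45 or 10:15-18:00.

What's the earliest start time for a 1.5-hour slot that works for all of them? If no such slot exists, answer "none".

Noa free: 06:45-07:00, 08:15-17:00.
Lila free: 08:30-12:45, 14:15-18:00 (invert busy blocks within the working day).
Hiro free: 06:45-09:45, 10:30-12:45, 14:15-15:15, 15:45-17:45.
Jun free: 06:00-09:45, 10:15-18:00.
Noa ∩ Lila: 08:30-12:45, 14:15-17:00.
Noa ∩ Lila ∩ Hiro: 08:30-09:45, 10:30-12:45, 14:15-15:15, 15:45-17:00.
Noa ∩ Lila ∩ Hiro ∩ Jun: 08:30-09:45, 10:30-12:45, 14:15-15:15, 15:45-17:00.
The first common window of at least 90 minutes is 10:30-12:45, so the earliest start is 10:30.

10:30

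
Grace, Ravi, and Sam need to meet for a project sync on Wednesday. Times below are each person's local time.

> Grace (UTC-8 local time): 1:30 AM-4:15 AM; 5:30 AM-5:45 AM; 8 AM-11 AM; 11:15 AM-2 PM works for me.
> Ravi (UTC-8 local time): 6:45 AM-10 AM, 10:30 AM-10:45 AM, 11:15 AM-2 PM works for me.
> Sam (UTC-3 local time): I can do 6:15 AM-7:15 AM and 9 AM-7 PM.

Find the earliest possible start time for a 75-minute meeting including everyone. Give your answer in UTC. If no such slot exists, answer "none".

Grace in UTC: 09:30-12:15, 13:30-13:45, 16:00-19:00, 19:15-22:00 (add 8h to convert from UTC-8).
Ravi in UTC: 14:45-18:00, 18:30-18:45, 19:15-22:00 (add 8h to convert from UTC-8).
Sam in UTC: 09:15-10:15, 12:00-22:00 (add 3h to convert from UTC-3).
Grace ∩ Ravi: 16:00-18:00, 18:30-18:45, 19:15-22:00.
Grace ∩ Ravi ∩ Sam: 16:00-18:00, 18:30-18:45, 19:15-22:00.
Those are the intersection windows.
The first common window of at least 75 minutes is 16:00-18:00, so the earliest start is 16:00.

16:00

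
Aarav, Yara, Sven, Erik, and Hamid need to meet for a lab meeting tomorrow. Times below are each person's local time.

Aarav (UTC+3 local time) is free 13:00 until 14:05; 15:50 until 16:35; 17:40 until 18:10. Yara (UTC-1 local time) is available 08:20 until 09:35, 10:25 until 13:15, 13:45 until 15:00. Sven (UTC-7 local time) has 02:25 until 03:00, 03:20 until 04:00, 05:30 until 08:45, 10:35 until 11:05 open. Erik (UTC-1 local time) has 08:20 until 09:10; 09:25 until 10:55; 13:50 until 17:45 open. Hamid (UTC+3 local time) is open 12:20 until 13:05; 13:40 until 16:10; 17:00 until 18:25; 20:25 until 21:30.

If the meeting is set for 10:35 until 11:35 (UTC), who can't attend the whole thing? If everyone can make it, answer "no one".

Aarav in UTC: 10:00-11:05, 12:50-13:35, 14:40-15:10 (subtract 3h to convert from UTC+3).
Yara in UTC: 09:20-10:35, 11:25-14:15, 14:45-16:00 (add 1h to convert from UTC-1).
Sven in UTC: 09:25-10:00, 10:20-11:00, 12:30-15:45, 17:35-18:05 (add 7h to convert from UTC-7).
Erik in UTC: 09:20-10:10, 10:25-11:55, 14:50-18:45 (add 1h to convert from UTC-1).
Hamid in UTC: 09:20-10:05, 10:40-13:10, 14:00-15:25, 17:25-18:30 (subtract 3h to convert from UTC+3).
Aarav: not fully free for 10:35-11:35. Yara: not fully free for 10:35-11:35. Sven: not fully free for 10:35-11:35. Erik: free for 10:35-11:35. Hamid: not fully free for 10:35-11:35.

Aarav, Hamid, Sven, Yara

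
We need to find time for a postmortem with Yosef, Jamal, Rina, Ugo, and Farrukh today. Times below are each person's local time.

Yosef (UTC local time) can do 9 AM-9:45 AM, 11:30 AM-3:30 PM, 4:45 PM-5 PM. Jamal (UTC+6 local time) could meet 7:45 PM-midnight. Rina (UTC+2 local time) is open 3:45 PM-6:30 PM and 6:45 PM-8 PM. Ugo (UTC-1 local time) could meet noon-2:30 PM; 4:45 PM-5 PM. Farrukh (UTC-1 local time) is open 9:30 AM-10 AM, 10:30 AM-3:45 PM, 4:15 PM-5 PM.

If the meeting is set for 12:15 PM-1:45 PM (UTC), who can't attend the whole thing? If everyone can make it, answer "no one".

Jamal, Rina, Ugo

Yosef in UTC: 09:00-09:45, 11:30-15:30, 16:45-17:00.
Jamal in UTC: 13:45-18:00 (subtract 6h to convert from UTC+6).
Rina in UTC: 13:45-16:30, 16:45-18:00 (subtract 2h to convert from UTC+2).
Ugo in UTC: 13:00-15:30, 17:45-18:00 (add 1h to convert from UTC-1).
Farrukh in UTC: 10:30-11:00, 11:30-16:45, 17:15-18:00 (add 1h to convert from UTC-1).
Yosef: free for 12:15-13:45. Jamal: not fully free for 12:15-13:45. Rina: not fully free for 12:15-13:45. Ugo: not fully free for 12:15-13:45. Farrukh: free for 12:15-13:45.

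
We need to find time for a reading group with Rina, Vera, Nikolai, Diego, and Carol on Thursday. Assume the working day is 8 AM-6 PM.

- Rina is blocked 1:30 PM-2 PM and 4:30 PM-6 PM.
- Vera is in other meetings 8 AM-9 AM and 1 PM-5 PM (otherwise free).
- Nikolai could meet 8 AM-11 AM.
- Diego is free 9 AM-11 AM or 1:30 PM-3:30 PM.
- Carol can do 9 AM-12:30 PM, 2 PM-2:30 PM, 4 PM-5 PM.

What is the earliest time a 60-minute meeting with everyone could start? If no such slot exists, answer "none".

Rina free: 08:00-13:30, 14:00-16:30 (invert busy blocks within the working day).
Vera free: 09:00-13:00, 17:00-18:00 (invert busy blocks within the working day).
Nikolai free: 08:00-11:00.
Diego free: 09:00-11:00, 13:30-15:30.
Carol free: 09:00-12:30, 14:00-14:30, 16:00-17:00.
Rina ∩ Vera: 09:00-13:00.
Rina ∩ Vera ∩ Nikolai: 09:00-11:00.
Rina ∩ Vera ∩ Nikolai ∩ Diego: 09:00-11:00.
Rina ∩ Vera ∩ Nikolai ∩ Diego ∩ Carol: 09:00-11:00.
So the common availability across everyone is 09:00-11:00.
The first common window of at least 60 minutes is 09:00-11:00, so the earliest start is 09:00.

09:00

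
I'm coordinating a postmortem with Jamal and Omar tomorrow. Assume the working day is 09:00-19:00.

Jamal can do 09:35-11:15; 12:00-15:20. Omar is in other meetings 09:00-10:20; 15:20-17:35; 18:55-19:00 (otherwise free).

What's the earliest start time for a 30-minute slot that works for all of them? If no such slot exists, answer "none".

10:20

Jamal free: 09:35-11:15, 12:00-15:20.
Omar free: 10:20-15:20, 17:35-18:55 (invert busy blocks within the working day).
Jamal ∩ Omar: 10:20-11:15, 12:00-15:20.
The first common window of at least 30 minutes is 10:20-11:15, so the earliest start is 10:20.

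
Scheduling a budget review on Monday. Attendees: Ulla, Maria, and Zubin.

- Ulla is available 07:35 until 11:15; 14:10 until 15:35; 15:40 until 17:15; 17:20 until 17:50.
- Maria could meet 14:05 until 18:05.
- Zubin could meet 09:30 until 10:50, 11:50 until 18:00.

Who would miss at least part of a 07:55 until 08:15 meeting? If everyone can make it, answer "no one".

Ulla: free for 07:55-08:15. Maria: not fully free for 07:55-08:15. Zubin: not fully free for 07:55-08:15.

Maria, Zubin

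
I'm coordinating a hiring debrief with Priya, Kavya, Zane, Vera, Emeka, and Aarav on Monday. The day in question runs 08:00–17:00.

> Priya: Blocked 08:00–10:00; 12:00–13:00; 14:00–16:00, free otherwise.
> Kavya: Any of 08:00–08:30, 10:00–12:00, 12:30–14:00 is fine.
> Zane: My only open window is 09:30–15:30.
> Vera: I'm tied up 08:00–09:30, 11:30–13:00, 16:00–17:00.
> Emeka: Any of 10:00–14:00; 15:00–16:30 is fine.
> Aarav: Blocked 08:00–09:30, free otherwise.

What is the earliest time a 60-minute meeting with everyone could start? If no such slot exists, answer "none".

Priya free: 10:00-12:00, 13:00-14:00, 16:00-17:00 (invert busy blocks within the working day).
Kavya free: 08:00-08:30, 10:00-12:00, 12:30-14:00.
Zane free: 09:30-15:30.
Vera free: 09:30-11:30, 13:00-16:00 (invert busy blocks within the working day).
Emeka free: 10:00-14:00, 15:00-16:30.
Aarav free: 09:30-17:00 (invert busy blocks within the working day).
Priya ∩ Kavya: 10:00-12:00, 13:00-14:00.
Priya ∩ Kavya ∩ Zane: 10:00-12:00, 13:00-14:00.
Priya ∩ Kavya ∩ Zane ∩ Vera: 10:00-11:30, 13:00-14:00.
Priya ∩ Kavya ∩ Zane ∩ Vera ∩ Emeka: 10:00-11:30, 13:00-14:00.
Priya ∩ Kavya ∩ Zane ∩ Vera ∩ Emeka ∩ Aarav: 10:00-11:30, 13:00-14:00.
The first common window of at least 60 minutes is 10:00-11:30, so the earliest start is 10:00.

10:00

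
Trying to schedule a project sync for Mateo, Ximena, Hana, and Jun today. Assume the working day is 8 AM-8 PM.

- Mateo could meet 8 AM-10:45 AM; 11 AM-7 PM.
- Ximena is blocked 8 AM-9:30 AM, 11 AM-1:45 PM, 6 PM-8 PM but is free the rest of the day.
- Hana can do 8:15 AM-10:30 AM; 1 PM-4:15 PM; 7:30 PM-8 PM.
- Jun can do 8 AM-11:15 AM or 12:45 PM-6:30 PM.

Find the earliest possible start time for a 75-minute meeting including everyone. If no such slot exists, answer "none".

Mateo free: 08:00-10:45, 11:00-19:00.
Ximena free: 09:30-11:00, 13:45-18:00 (invert busy blocks within the working day).
Hana free: 08:15-10:30, 13:00-16:15, 19:30-20:00.
Jun free: 08:00-11:15, 12:45-18:30.
Mateo ∩ Ximena: 09:30-10:45, 13:45-18:00.
Mateo ∩ Ximena ∩ Hana: 09:30-10:30, 13:45-16:15.
Mateo ∩ Ximena ∩ Hana ∩ Jun: 09:30-10:30, 13:45-16:15.
So the common availability across everyone is 09:30-10:30, 13:45-16:15.
The first common window of at least 75 minutes is 13:45-16:15, so the earliest start is 13:45.

13:45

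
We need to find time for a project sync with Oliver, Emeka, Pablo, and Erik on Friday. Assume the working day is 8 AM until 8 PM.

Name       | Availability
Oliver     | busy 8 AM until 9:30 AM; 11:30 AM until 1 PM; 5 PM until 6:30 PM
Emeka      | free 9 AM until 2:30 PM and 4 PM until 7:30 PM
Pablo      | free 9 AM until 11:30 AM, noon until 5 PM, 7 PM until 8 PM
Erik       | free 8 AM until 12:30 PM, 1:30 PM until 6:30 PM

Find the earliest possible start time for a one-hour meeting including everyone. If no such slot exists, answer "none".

Oliver free: 09:30-11:30, 13:00-17:00, 18:30-20:00 (invert busy blocks within the working day).
Emeka free: 09:00-14:30, 16:00-19:30.
Pablo free: 09:00-11:30, 12:00-17:00, 19:00-20:00.
Erik free: 08:00-12:30, 13:30-18:30.
Oliver ∩ Emeka: 09:30-11:30, 13:00-14:30, 16:00-17:00, 18:30-19:30.
Oliver ∩ Emeka ∩ Pablo: 09:30-11:30, 13:00-14:30, 16:00-17:00, 19:00-19:30.
Oliver ∩ Emeka ∩ Pablo ∩ Erik: 09:30-11:30, 13:30-14:30, 16:00-17:00.
The first common window of at least 60 minutes is 09:30-11:30, so the earliest start is 09:30.

09:30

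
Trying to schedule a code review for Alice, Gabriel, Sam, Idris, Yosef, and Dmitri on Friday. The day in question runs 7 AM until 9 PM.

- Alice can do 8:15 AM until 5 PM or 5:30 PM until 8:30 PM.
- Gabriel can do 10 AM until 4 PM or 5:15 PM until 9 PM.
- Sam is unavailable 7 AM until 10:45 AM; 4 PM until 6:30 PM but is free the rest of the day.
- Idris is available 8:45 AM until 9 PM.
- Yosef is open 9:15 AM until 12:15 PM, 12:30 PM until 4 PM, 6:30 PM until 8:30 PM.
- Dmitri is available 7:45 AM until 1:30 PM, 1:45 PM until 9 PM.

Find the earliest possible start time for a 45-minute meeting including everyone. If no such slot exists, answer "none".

10:45

Alice free: 08:15-17:00, 17:30-20:30.
Gabriel free: 10:00-16:00, 17:15-21:00.
Sam free: 10:45-16:00, 18:30-21:00 (invert busy blocks within the working day).
Idris free: 08:45-21:00.
Yosef free: 09:15-12:15, 12:30-16:00, 18:30-20:30.
Dmitri free: 07:45-13:30, 13:45-21:00.
Alice ∩ Gabriel: 10:00-16:00, 17:30-20:30.
Alice ∩ Gabriel ∩ Sam: 10:45-16:00, 18:30-20:30.
Alice ∩ Gabriel ∩ Sam ∩ Idris: 10:45-16:00, 18:30-20:30.
Alice ∩ Gabriel ∩ Sam ∩ Idris ∩ Yosef: 10:45-12:15, 12:30-16:00, 18:30-20:30.
Alice ∩ Gabriel ∩ Sam ∩ Idris ∩ Yosef ∩ Dmitri: 10:45-12:15, 12:30-13:30, 13:45-16:00, 18:30-20:30.
Those are the intersection windows.
The first common window of at least 45 minutes is 10:45-12:15, so the earliest start is 10:45.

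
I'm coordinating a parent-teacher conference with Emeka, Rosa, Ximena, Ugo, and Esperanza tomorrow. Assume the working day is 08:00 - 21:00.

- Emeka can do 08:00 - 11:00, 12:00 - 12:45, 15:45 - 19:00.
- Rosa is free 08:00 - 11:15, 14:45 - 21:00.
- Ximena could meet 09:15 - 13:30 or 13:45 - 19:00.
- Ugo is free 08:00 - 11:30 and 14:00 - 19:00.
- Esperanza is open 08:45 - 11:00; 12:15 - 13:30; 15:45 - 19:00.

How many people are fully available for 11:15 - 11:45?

1

Ximena can make the full 11:15-11:45 slot — that's 1.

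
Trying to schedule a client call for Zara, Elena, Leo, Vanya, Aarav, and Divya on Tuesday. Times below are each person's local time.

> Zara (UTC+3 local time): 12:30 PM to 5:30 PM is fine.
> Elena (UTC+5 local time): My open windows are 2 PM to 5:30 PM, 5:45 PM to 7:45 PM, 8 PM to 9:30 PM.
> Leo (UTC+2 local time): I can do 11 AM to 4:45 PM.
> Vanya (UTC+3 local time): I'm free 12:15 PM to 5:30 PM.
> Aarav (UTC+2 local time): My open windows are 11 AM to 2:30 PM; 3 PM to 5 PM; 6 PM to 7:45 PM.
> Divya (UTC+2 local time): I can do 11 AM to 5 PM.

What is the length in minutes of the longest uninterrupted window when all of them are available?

180

Zara in UTC: 09:30-14:30 (subtract 3h to convert from UTC+3).
Elena in UTC: 09:00-12:30, 12:45-14:45, 15:00-16:30 (subtract 5h to convert from UTC+5).
Leo in UTC: 09:00-14:45 (subtract 2h to convert from UTC+2).
Vanya in UTC: 09:15-14:30 (subtract 3h to convert from UTC+3).
Aarav in UTC: 09:00-12:30, 13:00-15:00, 16:00-17:45 (subtract 2h to convert from UTC+2).
Divya in UTC: 09:00-15:00 (subtract 2h to convert from UTC+2).
Zara ∩ Elena: 09:30-12:30, 12:45-14:30.
Zara ∩ Elena ∩ Leo: 09:30-12:30, 12:45-14:30.
Zara ∩ Elena ∩ Leo ∩ Vanya: 09:30-12:30, 12:45-14:30.
Zara ∩ Elena ∩ Leo ∩ Vanya ∩ Aarav: 09:30-12:30, 13:00-14:30.
Zara ∩ Elena ∩ Leo ∩ Vanya ∩ Aarav ∩ Divya: 09:30-12:30, 13:00-14:30.
The longest is 09:30-12:30 at 180 minutes.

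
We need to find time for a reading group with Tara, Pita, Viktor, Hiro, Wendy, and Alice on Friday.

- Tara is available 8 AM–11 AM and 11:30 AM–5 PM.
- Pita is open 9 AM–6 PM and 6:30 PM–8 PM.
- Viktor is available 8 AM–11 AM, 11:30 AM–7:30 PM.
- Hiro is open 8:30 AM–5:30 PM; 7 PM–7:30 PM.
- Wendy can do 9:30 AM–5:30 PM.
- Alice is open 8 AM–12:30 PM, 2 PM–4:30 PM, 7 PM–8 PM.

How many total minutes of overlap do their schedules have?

300

Tara ∩ Pita: 09:00-11:00, 11:30-17:00.
Tara ∩ Pita ∩ Viktor: 09:00-11:00, 11:30-17:00.
Tara ∩ Pita ∩ Viktor ∩ Hiro: 09:00-11:00, 11:30-17:00.
Tara ∩ Pita ∩ Viktor ∩ Hiro ∩ Wendy: 09:30-11:00, 11:30-17:00.
Tara ∩ Pita ∩ Viktor ∩ Hiro ∩ Wendy ∩ Alice: 09:30-11:00, 11:30-12:30, 14:00-16:30.
Summing the common windows: 90 + 60 + 150 = 300 minutes.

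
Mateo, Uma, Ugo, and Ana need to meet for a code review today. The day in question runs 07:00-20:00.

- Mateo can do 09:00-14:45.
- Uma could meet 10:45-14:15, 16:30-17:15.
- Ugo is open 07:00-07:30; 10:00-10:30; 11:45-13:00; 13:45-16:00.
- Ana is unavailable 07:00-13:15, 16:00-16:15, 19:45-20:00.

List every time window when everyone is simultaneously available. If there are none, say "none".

13:45-14:15

Mateo free: 09:00-14:45.
Uma free: 10:45-14:15, 16:30-17:15.
Ugo free: 07:00-07:30, 10:00-10:30, 11:45-13:00, 13:45-16:00.
Ana free: 13:15-16:00, 16:15-19:45 (invert busy blocks within the working day).
Mateo ∩ Uma: 10:45-14:15.
Mateo ∩ Uma ∩ Ugo: 11:45-13:00, 13:45-14:15.
Mateo ∩ Uma ∩ Ugo ∩ Ana: 13:45-14:15.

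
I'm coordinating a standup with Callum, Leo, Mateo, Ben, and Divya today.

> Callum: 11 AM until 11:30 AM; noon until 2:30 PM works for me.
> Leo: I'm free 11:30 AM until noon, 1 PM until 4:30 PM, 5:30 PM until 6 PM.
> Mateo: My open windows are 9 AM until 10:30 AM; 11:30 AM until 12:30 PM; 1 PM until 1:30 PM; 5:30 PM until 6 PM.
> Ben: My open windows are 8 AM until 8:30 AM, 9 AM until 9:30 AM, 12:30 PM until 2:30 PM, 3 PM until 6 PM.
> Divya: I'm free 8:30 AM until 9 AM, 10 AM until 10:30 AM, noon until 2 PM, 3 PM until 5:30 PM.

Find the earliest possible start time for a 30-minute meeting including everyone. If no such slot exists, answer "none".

13:00

Callum ∩ Leo: 13:00-14:30.
Callum ∩ Leo ∩ Mateo: 13:00-13:30.
Callum ∩ Leo ∩ Mateo ∩ Ben: 13:00-13:30.
Callum ∩ Leo ∩ Mateo ∩ Ben ∩ Divya: 13:00-13:30.
Those are the intersection windows.
The first common window of at least 30 minutes is 13:00-13:30, so the earliest start is 13:00.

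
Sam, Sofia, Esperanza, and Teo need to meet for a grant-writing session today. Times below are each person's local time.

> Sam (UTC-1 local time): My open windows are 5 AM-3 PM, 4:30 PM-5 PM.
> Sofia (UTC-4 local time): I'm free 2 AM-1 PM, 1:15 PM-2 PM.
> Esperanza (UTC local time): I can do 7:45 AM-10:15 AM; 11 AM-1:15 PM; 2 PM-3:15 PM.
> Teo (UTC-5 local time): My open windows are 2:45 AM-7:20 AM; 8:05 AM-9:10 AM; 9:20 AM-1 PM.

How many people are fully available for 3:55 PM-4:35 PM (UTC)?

2

Sam in UTC: 06:00-16:00, 17:30-18:00 (add 1h to convert from UTC-1).
Sofia in UTC: 06:00-17:00, 17:15-18:00 (add 4h to convert from UTC-4).
Esperanza in UTC: 07:45-10:15, 11:00-13:15, 14:00-15:15.
Teo in UTC: 07:45-12:20, 13:05-14:10, 14:20-18:00 (add 5h to convert from UTC-5).
Sofia and Teo can make the full 15:55-16:35 slot — that's 2.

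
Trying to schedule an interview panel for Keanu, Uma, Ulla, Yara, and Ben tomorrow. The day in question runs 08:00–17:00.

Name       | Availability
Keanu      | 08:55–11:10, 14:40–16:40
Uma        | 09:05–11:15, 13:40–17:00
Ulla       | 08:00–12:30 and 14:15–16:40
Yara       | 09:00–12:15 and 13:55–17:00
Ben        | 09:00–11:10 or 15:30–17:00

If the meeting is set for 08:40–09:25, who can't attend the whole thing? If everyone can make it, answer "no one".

Keanu: not fully free for 08:40-09:25. Uma: not fully free for 08:40-09:25. Ulla: free for 08:40-09:25. Yara: not fully free for 08:40-09:25. Ben: not fully free for 08:40-09:25.

Ben, Keanu, Uma, Yara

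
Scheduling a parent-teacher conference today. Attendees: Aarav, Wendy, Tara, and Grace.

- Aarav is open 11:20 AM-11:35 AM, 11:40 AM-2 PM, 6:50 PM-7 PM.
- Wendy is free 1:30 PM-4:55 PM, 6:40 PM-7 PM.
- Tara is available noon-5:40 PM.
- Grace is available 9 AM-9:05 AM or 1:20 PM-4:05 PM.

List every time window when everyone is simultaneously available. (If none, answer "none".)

13:30-14:00

Aarav ∩ Wendy: 13:30-14:00, 18:50-19:00.
Aarav ∩ Wendy ∩ Tara: 13:30-14:00.
Aarav ∩ Wendy ∩ Tara ∩ Grace: 13:30-14:00.
Those are the intersection windows.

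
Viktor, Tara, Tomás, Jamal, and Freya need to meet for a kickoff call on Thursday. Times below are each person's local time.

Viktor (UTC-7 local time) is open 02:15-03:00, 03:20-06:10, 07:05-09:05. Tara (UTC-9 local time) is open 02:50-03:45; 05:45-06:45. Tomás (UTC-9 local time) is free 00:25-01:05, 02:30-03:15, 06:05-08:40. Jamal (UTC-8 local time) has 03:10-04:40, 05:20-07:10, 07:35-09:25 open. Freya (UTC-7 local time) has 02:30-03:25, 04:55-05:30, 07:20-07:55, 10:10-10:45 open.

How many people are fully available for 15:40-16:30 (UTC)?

2

Viktor in UTC: 09:15-10:00, 10:20-13:10, 14:05-16:05 (add 7h to convert from UTC-7).
Tara in UTC: 11:50-12:45, 14:45-15:45 (add 9h to convert from UTC-9).
Tomás in UTC: 09:25-10:05, 11:30-12:15, 15:05-17:40 (add 9h to convert from UTC-9).
Jamal in UTC: 11:10-12:40, 13:20-15:10, 15:35-17:25 (add 8h to convert from UTC-8).
Freya in UTC: 09:30-10:25, 11:55-12:30, 14:20-14:55, 17:10-17:45 (add 7h to convert from UTC-7).
Tomás and Jamal can make the full 15:40-16:30 slot — that's 2.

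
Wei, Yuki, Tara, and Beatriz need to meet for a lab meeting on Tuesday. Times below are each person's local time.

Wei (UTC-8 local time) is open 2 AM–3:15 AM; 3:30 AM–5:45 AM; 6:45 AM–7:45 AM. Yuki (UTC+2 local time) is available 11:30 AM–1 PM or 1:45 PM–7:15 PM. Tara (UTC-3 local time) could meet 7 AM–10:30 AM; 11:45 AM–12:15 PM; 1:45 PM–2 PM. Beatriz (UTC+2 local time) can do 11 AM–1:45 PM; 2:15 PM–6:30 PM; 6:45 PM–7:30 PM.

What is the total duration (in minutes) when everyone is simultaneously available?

165

Wei in UTC: 10:00-11:15, 11:30-13:45, 14:45-15:45 (add 8h to convert from UTC-8).
Yuki in UTC: 09:30-11:00, 11:45-17:15 (subtract 2h to convert from UTC+2).
Tara in UTC: 10:00-13:30, 14:45-15:15, 16:45-17:00 (add 3h to convert from UTC-3).
Beatriz in UTC: 09:00-11:45, 12:15-16:30, 16:45-17:30 (subtract 2h to convert from UTC+2).
Wei ∩ Yuki: 10:00-11:00, 11:45-13:45, 14:45-15:45.
Wei ∩ Yuki ∩ Tara: 10:00-11:00, 11:45-13:30, 14:45-15:15.
Wei ∩ Yuki ∩ Tara ∩ Beatriz: 10:00-11:00, 12:15-13:30, 14:45-15:15.
Summing the common windows: 60 + 75 + 30 = 165 minutes.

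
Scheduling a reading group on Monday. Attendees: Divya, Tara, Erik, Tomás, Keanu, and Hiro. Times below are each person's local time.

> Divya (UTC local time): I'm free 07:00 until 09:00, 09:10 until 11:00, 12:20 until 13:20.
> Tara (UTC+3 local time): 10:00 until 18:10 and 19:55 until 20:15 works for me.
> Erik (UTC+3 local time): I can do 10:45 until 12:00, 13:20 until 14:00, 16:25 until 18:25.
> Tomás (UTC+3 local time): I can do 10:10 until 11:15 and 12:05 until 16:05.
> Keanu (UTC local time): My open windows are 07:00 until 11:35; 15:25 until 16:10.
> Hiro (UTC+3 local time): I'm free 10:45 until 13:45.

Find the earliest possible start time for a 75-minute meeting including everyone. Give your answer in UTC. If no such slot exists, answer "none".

Divya in UTC: 07:00-09:00, 09:10-11:00, 12:20-13:20.
Tara in UTC: 07:00-15:10, 16:55-17:15 (subtract 3h to convert from UTC+3).
Erik in UTC: 07:45-09:00, 10:20-11:00, 13:25-15:25 (subtract 3h to convert from UTC+3).
Tomás in UTC: 07:10-08:15, 09:05-13:05 (subtract 3h to convert from UTC+3).
Keanu in UTC: 07:00-11:35, 15:25-16:10.
Hiro in UTC: 07:45-10:45 (subtract 3h to convert from UTC+3).
Divya ∩ Tara: 07:00-09:00, 09:10-11:00, 12:20-13:20.
Divya ∩ Tara ∩ Erik: 07:45-09:00, 10:20-11:00.
Divya ∩ Tara ∩ Erik ∩ Tomás: 07:45-08:15, 10:20-11:00.
Divya ∩ Tara ∩ Erik ∩ Tomás ∩ Keanu: 07:45-08:15, 10:20-11:00.
Divya ∩ Tara ∩ Erik ∩ Tomás ∩ Keanu ∩ Hiro: 07:45-08:15, 10:20-10:45.
So the common availability across everyone is 07:45-08:15, 10:20-10:45.
No common window is at least 75 minutes long.

none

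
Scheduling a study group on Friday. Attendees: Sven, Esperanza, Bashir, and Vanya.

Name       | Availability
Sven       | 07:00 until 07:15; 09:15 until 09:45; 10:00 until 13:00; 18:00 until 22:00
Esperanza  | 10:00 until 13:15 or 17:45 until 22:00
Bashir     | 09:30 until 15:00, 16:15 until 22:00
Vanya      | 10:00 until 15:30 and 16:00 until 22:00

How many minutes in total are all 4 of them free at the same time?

Sven ∩ Esperanza: 10:00-13:00, 18:00-22:00.
Sven ∩ Esperanza ∩ Bashir: 10:00-13:00, 18:00-22:00.
Sven ∩ Esperanza ∩ Bashir ∩ Vanya: 10:00-13:00, 18:00-22:00.
Summing the common windows: 180 + 240 = 420 minutes.

420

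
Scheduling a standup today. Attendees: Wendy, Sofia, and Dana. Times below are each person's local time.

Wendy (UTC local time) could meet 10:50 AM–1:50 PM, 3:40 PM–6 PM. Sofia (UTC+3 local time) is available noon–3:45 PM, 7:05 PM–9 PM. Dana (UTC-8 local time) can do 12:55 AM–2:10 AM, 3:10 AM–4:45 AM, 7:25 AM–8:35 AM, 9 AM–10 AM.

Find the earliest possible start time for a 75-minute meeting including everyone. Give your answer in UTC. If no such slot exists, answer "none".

Wendy in UTC: 10:50-13:50, 15:40-18:00.
Sofia in UTC: 09:00-12:45, 16:05-18:00 (subtract 3h to convert from UTC+3).
Dana in UTC: 08:55-10:10, 11:10-12:45, 15:25-16:35, 17:00-18:00 (add 8h to convert from UTC-8).
Wendy ∩ Sofia: 10:50-12:45, 16:05-18:00.
Wendy ∩ Sofia ∩ Dana: 11:10-12:45, 16:05-16:35, 17:00-18:00.
Those are the intersection windows.
The first common window of at least 75 minutes is 11:10-12:45, so the earliest start is 11:10.

11:10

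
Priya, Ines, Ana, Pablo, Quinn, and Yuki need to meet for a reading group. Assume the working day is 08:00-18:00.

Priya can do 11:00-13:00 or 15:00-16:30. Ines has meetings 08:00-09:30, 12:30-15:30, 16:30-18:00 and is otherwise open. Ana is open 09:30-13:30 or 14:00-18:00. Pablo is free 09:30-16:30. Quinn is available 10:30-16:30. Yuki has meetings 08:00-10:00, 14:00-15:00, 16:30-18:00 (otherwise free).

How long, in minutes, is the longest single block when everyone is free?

90

Priya free: 11:00-13:00, 15:00-16:30.
Ines free: 09:30-12:30, 15:30-16:30 (invert busy blocks within the working day).
Ana free: 09:30-13:30, 14:00-18:00.
Pablo free: 09:30-16:30.
Quinn free: 10:30-16:30.
Yuki free: 10:00-14:00, 15:00-16:30 (invert busy blocks within the working day).
Priya ∩ Ines: 11:00-12:30, 15:30-16:30.
Priya ∩ Ines ∩ Ana: 11:00-12:30, 15:30-16:30.
Priya ∩ Ines ∩ Ana ∩ Pablo: 11:00-12:30, 15:30-16:30.
Priya ∩ Ines ∩ Ana ∩ Pablo ∩ Quinn: 11:00-12:30, 15:30-16:30.
Priya ∩ Ines ∩ Ana ∩ Pablo ∩ Quinn ∩ Yuki: 11:00-12:30, 15:30-16:30.
The longest is 11:00-12:30 at 90 minutes.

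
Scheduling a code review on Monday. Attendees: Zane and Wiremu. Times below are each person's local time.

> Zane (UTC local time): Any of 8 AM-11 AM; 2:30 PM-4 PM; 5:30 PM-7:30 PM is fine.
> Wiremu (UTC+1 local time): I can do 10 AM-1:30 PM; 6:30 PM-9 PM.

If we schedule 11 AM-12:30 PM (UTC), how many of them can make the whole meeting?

1

Zane in UTC: 08:00-11:00, 14:30-16:00, 17:30-19:30.
Wiremu in UTC: 09:00-12:30, 17:30-20:00 (subtract 1h to convert from UTC+1).
Wiremu can make the full 11:00-12:30 slot — that's 1.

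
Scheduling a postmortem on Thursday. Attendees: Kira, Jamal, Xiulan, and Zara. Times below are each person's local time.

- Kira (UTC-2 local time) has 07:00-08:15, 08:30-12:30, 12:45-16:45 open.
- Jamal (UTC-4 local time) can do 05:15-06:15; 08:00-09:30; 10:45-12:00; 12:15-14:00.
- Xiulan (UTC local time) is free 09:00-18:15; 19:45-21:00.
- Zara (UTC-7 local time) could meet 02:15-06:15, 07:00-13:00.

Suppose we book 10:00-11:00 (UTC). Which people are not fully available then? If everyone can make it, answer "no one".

Jamal, Kira

Kira in UTC: 09:00-10:15, 10:30-14:30, 14:45-18:45 (add 2h to convert from UTC-2).
Jamal in UTC: 09:15-10:15, 12:00-13:30, 14:45-16:00, 16:15-18:00 (add 4h to convert from UTC-4).
Xiulan in UTC: 09:00-18:15, 19:45-21:00.
Zara in UTC: 09:15-13:15, 14:00-20:00 (add 7h to convert from UTC-7).
Kira: not fully free for 10:00-11:00. Jamal: not fully free for 10:00-11:00. Xiulan: free for 10:00-11:00. Zara: free for 10:00-11:00.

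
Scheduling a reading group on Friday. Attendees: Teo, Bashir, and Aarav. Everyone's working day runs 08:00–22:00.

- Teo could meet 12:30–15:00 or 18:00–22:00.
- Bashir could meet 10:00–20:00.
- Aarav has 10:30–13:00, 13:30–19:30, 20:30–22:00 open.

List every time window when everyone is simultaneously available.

Teo ∩ Bashir: 12:30-15:00, 18:00-20:00.
Teo ∩ Bashir ∩ Aarav: 12:30-13:00, 13:30-15:00, 18:00-19:30.

12:30-13:00, 13:30-15:00, 18:00-19:30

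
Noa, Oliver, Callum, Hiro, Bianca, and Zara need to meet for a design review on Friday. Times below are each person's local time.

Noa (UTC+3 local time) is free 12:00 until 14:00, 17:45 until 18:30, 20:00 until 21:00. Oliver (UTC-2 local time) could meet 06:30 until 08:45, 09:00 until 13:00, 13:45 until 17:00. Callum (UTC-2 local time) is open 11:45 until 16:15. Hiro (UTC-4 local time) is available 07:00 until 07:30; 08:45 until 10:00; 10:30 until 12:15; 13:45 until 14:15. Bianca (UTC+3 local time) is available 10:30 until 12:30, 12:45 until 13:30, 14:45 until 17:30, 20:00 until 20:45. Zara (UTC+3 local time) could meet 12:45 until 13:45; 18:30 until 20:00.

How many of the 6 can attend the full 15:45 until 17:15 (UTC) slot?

2

Noa in UTC: 09:00-11:00, 14:45-15:30, 17:00-18:00 (subtract 3h to convert from UTC+3).
Oliver in UTC: 08:30-10:45, 11:00-15:00, 15:45-19:00 (add 2h to convert from UTC-2).
Callum in UTC: 13:45-18:15 (add 2h to convert from UTC-2).
Hiro in UTC: 11:00-11:30, 12:45-14:00, 14:30-16:15, 17:45-18:15 (add 4h to convert from UTC-4).
Bianca in UTC: 07:30-09:30, 09:45-10:30, 11:45-14:30, 17:00-17:45 (subtract 3h to convert from UTC+3).
Zara in UTC: 09:45-10:45, 15:30-17:00 (subtract 3h to convert from UTC+3).
Oliver and Callum can make the full 15:45-17:15 slot — that's 2.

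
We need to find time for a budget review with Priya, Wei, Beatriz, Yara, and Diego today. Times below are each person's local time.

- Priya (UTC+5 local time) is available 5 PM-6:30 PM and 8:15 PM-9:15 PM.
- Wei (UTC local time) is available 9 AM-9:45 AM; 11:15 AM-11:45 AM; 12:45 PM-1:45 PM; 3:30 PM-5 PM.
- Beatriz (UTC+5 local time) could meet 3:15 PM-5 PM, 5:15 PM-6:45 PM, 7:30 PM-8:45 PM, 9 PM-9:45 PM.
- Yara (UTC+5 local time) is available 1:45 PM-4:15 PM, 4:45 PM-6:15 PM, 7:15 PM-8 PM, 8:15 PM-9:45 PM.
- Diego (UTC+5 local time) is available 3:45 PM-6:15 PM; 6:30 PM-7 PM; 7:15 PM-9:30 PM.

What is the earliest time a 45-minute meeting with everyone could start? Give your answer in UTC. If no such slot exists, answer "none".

Priya in UTC: 12:00-13:30, 15:15-16:15 (subtract 5h to convert from UTC+5).
Wei in UTC: 09:00-09:45, 11:15-11:45, 12:45-13:45, 15:30-17:00.
Beatriz in UTC: 10:15-12:00, 12:15-13:45, 14:30-15:45, 16:00-16:45 (subtract 5h to convert from UTC+5).
Yara in UTC: 08:45-11:15, 11:45-13:15, 14:15-15:00, 15:15-16:45 (subtract 5h to convert from UTC+5).
Diego in UTC: 10:45-13:15, 13:30-14:00, 14:15-16:30 (subtract 5h to convert from UTC+5).
Priya ∩ Wei: 12:45-13:30, 15:30-16:15.
Priya ∩ Wei ∩ Beatriz: 12:45-13:30, 15:30-15:45, 16:00-16:15.
Priya ∩ Wei ∩ Beatriz ∩ Yara: 12:45-13:15, 15:30-15:45, 16:00-16:15.
Priya ∩ Wei ∩ Beatriz ∩ Yara ∩ Diego: 12:45-13:15, 15:30-15:45, 16:00-16:15.
No common window is at least 45 minutes long.

none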